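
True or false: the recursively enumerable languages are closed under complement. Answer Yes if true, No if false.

If both L and its complement were r.e., running the two recognisers in parallel would decide L, so L would be recursive; but there are r.e. languages that are not recursive (e.g. the halting problem), and their complements are therefore not r.e.

No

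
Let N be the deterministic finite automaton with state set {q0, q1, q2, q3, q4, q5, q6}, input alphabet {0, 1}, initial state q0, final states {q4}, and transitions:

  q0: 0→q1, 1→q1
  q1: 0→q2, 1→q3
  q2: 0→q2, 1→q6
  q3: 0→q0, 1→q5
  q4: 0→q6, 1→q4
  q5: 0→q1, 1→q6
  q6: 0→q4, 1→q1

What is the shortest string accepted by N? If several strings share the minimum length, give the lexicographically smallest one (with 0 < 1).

A breadth-first search from q0 reaches an accepting state first via the path q0 → q1 → q2 → q6 → q4 on input 0010.
No string of length < 4 is accepted (BFS exhausts all shorter strings without reaching an accepting state), and 0010 is the lexicographically least accepting string of length 4.

0010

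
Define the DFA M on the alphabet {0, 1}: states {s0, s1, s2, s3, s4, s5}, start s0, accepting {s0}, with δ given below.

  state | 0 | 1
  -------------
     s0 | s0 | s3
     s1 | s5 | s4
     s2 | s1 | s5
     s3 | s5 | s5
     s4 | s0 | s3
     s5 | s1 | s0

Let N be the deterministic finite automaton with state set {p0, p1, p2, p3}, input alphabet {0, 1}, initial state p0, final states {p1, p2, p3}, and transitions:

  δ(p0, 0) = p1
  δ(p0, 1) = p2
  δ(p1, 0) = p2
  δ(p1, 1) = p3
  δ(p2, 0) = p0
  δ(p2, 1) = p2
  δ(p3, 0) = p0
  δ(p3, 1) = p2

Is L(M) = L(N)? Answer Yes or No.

The empty string ε is accepted by M but rejected by N.
So L(M) ≠ L(N).

No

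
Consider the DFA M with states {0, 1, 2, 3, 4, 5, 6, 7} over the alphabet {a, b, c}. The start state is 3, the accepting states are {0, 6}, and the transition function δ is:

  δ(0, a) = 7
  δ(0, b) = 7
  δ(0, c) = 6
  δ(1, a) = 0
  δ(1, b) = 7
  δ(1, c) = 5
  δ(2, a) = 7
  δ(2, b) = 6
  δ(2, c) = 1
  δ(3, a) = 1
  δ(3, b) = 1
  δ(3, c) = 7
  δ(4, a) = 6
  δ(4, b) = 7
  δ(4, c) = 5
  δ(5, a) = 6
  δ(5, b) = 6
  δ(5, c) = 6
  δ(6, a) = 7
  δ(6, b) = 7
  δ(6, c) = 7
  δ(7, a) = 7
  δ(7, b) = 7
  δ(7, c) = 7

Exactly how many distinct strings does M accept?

10

The useful subgraph on states {0, 1, 3, 5, 6} is acyclic, so L(M) is finite; the longest accepting path visits 4 useful states, giving maximum string length 3.
Counting accepting paths from 3 by length: 2 of length 2, 8 of length 3. Total 10.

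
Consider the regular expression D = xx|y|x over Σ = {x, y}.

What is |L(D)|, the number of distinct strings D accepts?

The expression has no Kleene star, so L(D) is finite. Expanding the alternatives gives {x, y, xx}.
That is 2 of length 1, 1 of length 2: 3 strings in all.

3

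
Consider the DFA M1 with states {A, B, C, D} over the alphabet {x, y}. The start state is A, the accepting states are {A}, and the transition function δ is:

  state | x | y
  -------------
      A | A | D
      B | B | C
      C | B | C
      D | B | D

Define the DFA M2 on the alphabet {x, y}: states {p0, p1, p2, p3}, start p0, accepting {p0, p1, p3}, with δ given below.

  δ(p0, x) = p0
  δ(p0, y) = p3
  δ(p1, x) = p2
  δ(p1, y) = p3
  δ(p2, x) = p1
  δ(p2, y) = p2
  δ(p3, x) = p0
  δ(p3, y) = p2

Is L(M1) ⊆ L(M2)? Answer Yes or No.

Yes

Exploring the product automaton M1 × M2 from the start pair (A, p0), following both machines on each input symbol, reaches 8 state pairs: (A, p0), (D, p3), (B, p0), (D, p2), (C, p3), (B, p1), (C, p2), (B, p2).
M1 accepts in {A} and M2 accepts in {p0, p1, p3}. The reachable pairs whose M1-component is accepting are (A, p0); in each of them the M2-component is accepting too, so the product for L(M1) \ L(M2) (M1-component accepting, M2-component rejecting) has no reachable accepting pair and the difference is empty.
Hence every string in L(M1) is also in L(M2).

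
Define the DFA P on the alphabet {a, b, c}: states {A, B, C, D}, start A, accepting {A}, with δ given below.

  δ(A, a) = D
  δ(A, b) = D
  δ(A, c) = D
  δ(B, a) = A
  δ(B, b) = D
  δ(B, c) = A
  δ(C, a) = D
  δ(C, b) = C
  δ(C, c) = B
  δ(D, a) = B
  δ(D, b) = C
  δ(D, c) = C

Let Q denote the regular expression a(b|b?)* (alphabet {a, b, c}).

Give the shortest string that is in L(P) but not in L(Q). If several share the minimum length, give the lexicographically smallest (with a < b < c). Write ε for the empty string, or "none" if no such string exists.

ε

The empty string ε is accepted by P but not by Q.
Since ε is the unique shortest string, it is the required witness.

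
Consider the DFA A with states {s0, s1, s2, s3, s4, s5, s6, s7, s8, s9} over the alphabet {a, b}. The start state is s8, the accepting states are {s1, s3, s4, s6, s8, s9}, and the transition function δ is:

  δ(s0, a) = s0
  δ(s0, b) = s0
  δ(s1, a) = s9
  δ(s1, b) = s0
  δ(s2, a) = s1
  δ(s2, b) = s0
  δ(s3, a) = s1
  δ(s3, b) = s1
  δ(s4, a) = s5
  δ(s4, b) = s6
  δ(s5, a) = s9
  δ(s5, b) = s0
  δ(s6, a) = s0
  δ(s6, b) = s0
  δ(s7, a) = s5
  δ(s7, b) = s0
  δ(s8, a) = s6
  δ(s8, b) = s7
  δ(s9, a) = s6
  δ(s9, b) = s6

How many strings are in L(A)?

The useful subgraph on states {s5, s6, s7, s8, s9} is acyclic, so L(A) is finite; the longest accepting path visits 5 useful states, giving maximum string length 4.
Counting accepting paths from s8 by length: 1 of length 0, 1 of length 1, 1 of length 3, 2 of length 4. Total 5.

5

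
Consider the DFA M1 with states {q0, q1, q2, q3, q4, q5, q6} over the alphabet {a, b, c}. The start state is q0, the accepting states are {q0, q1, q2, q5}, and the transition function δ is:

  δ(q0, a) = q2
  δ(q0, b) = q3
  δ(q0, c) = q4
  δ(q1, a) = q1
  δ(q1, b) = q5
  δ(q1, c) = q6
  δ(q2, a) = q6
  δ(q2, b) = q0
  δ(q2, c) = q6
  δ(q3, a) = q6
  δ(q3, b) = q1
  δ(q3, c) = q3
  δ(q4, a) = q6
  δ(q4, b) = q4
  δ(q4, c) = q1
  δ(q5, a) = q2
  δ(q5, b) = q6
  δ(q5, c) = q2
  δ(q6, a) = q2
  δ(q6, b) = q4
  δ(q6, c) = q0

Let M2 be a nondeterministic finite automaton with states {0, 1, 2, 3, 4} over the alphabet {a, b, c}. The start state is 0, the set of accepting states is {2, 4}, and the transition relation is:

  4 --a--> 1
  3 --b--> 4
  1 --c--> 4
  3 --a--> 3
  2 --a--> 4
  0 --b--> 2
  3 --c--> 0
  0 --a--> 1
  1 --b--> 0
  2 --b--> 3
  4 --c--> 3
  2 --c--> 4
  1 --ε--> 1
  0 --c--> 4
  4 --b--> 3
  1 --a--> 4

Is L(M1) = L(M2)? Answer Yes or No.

No

The empty string ε is accepted by M1 but rejected by M2.
So L(M1) ≠ L(M2).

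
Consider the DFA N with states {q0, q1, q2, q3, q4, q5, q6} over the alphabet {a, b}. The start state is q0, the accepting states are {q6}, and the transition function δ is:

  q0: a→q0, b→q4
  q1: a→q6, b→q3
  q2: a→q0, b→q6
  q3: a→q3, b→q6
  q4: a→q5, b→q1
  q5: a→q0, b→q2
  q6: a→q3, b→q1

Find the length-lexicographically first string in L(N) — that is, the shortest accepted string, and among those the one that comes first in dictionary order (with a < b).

A breadth-first search from q0 reaches an accepting state first via the path q0 → q4 → q1 → q6 on input bba.
No string of length < 3 is accepted (BFS exhausts all shorter strings without reaching an accepting state), and bba is the lexicographically least accepting string of length 3.

bba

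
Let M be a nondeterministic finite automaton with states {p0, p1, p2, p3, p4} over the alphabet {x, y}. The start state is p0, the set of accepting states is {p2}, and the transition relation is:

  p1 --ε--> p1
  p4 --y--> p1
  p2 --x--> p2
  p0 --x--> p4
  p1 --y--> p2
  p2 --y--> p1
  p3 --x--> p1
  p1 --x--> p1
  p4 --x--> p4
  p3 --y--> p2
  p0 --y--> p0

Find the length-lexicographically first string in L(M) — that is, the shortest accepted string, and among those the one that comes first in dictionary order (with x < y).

xyy

A breadth-first search from p0 reaches an accepting state first via the path p0 → p4 → p1 → p2 on input xyy.
No string of length < 3 is accepted (BFS exhausts all shorter strings without reaching an accepting state), and xyy is the lexicographically least accepting string of length 3.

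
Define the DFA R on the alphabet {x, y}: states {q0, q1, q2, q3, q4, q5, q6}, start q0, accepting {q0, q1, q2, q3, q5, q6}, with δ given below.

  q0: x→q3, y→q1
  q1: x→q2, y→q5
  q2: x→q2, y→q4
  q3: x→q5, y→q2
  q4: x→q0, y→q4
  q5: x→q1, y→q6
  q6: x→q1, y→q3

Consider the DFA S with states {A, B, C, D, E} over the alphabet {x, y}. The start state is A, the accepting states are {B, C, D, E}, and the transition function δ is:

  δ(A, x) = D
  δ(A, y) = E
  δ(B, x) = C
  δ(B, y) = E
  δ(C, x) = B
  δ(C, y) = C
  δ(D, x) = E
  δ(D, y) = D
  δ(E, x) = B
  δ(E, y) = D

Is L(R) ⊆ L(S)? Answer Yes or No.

The empty string ε is in L(R) but not in L(S).
So L(R) ⊄ L(S).

No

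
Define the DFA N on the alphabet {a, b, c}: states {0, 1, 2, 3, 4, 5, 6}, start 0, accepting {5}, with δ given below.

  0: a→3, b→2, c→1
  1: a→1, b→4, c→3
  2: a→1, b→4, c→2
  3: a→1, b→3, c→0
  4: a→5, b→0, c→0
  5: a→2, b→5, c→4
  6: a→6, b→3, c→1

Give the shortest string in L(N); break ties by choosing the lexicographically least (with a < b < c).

bba

A breadth-first search from 0 reaches an accepting state first via the path 0 → 2 → 4 → 5 on input bba.
No string of length < 3 is accepted (BFS exhausts all shorter strings without reaching an accepting state), and bba is the lexicographically least accepting string of length 3.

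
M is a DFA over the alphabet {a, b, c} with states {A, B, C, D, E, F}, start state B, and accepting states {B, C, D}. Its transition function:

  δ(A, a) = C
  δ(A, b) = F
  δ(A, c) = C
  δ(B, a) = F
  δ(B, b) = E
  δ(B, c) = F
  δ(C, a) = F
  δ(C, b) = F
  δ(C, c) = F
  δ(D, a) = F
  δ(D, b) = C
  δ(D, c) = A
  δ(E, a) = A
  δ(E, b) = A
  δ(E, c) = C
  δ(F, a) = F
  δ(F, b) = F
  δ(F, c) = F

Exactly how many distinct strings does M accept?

6

The useful subgraph on states {A, B, C, E} is acyclic, so L(M) is finite; the longest accepting path visits 4 useful states, giving maximum string length 3.
Counting accepting paths from B by length: 1 of length 0, 1 of length 2, 4 of length 3. Total 6.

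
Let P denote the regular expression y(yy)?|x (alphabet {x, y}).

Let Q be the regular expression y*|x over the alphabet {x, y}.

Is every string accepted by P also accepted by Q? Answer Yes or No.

Yes

Converting the expression P to a DFA (subset construction, then merging equivalent states) gives the minimal DFA with states {p0, p1, p2, p3, p4}, start state p0, accepting states {p1, p2} and transitions p0: x→p1, y→p2; p1: x→p3, y→p3; p2: x→p3, y→p4; p3: x→p3, y→p3; p4: x→p3, y→p1.
Converting the expression Q to a DFA (subset construction, then merging equivalent states) gives the minimal DFA with states {q0, q1, q2, q3}, start state q0, accepting states {q0, q1, q2} and transitions q0: x→q1, y→q2; q1: x→q3, y→q3; q2: x→q3, y→q2; q3: x→q3, y→q3.
Exploring the product automaton P × Q from the start pair (p0, q0), following both machines on each input symbol, reaches 7 state pairs: (p0, q0), (p1, q1), (p2, q2), (p3, q3), (p4, q2), (p1, q2), (p3, q2).
P accepts in {p1, p2} and Q accepts in {q0, q1, q2}. The reachable pairs whose P-component is accepting are (p1, q1), (p2, q2), (p1, q2); in each of them the Q-component is accepting too, so the product for L(P) \ L(Q) (P-component accepting, Q-component rejecting) has no reachable accepting pair and the difference is empty.
Hence every string in L(P) is also in L(Q).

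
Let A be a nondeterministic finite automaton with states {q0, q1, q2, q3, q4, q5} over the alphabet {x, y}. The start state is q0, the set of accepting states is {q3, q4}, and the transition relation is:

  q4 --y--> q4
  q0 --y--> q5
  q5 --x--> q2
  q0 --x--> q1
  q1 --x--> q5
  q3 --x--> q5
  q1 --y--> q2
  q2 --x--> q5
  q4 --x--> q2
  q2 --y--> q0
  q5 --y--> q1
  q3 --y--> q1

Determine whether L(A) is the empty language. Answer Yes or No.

The states reachable from the start state are {q0, q1, q2, q5}.
None of the accepting states {q3, q4} is reachable, so no string is accepted and L(A) = ∅.

Yes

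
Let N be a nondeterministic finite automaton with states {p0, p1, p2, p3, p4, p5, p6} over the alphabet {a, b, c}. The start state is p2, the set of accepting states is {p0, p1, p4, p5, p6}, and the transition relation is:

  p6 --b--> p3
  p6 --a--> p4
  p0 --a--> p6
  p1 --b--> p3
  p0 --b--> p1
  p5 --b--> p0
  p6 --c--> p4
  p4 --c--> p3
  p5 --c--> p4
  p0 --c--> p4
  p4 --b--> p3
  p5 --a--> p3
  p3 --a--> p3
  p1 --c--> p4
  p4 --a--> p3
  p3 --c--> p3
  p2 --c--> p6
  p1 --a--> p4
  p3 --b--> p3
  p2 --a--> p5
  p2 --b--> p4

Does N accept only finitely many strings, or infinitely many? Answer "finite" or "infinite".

The useful states (reachable from p2 and able to reach an accepting state) are {p0, p1, p2, p4, p5, p6}.
Restricted to these states the transition graph has no cycle, so every accepting path has bounded length and L is finite.

finite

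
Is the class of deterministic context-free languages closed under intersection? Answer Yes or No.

DCFLs are closed under complement (normalise the DPDA to read all of its input, then flip the verdict). If they were also closed under intersection, De Morgan would make them closed under union; but {aⁿbⁿ : n≥0} and {aⁿb²ⁿ : n≥0} are DCFLs (push the a's; pop one per b, respectively one per two b's) whose union no deterministic PDA accepts: a DPDA for it would have a single run on aⁿb²ⁿ, accepting after the prefix aⁿbⁿ and accepting again after n more b's; an ordinary PDA that simulates it on a's and b's and, at any moment when it is accepting, may switch to reading only a fresh letter c while feeding each c to the simulation as a b, would accept aⁱbʲcᵏ (k≥1) exactly when both aⁱbʲ and aⁱbʲ⁺ᵏ are in the language, i.e. its language intersected with the regular set a*b*c⁺ would be exactly {aⁿbⁿcⁿ : n≥1} — impossible, since context-free languages are closed under intersection with regular sets and {aⁿbⁿcⁿ} is not context-free.

No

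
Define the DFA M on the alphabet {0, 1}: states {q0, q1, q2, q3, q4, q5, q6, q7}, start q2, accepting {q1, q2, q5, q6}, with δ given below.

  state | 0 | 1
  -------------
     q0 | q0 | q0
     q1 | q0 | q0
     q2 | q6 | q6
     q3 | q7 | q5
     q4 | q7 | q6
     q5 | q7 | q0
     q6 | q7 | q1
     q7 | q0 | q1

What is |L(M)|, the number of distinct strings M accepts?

The useful subgraph on states {q1, q2, q6, q7} is acyclic, so L(M) is finite; the longest accepting path visits 4 useful states, giving maximum string length 3.
Counting accepting paths from q2 by length: 1 of length 0, 2 of length 1, 2 of length 2, 2 of length 3. Total 7.

7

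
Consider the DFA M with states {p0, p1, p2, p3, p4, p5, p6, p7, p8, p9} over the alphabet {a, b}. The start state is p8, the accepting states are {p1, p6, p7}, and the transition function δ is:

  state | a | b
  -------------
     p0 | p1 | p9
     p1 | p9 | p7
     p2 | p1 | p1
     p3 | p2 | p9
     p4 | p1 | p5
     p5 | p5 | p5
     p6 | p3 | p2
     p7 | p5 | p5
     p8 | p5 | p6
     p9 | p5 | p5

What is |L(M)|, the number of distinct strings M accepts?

9

The useful subgraph on states {p1, p2, p3, p6, p7, p8} is acyclic, so L(M) is finite; the longest accepting path visits 6 useful states, giving maximum string length 5.
Counting accepting paths from p8 by length: 1 of length 1, 2 of length 3, 4 of length 4, 2 of length 5. Total 9.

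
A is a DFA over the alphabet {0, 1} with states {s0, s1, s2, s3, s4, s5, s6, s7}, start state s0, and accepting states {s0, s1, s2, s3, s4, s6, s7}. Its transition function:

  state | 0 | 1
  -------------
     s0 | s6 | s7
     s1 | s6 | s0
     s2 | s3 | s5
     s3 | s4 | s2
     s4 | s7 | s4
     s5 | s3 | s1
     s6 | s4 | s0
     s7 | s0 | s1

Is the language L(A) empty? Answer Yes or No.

The empty string ε is accepted: the run s0 ends in the accepting state s0.
Since at least one string is accepted, L(A) is not empty.

No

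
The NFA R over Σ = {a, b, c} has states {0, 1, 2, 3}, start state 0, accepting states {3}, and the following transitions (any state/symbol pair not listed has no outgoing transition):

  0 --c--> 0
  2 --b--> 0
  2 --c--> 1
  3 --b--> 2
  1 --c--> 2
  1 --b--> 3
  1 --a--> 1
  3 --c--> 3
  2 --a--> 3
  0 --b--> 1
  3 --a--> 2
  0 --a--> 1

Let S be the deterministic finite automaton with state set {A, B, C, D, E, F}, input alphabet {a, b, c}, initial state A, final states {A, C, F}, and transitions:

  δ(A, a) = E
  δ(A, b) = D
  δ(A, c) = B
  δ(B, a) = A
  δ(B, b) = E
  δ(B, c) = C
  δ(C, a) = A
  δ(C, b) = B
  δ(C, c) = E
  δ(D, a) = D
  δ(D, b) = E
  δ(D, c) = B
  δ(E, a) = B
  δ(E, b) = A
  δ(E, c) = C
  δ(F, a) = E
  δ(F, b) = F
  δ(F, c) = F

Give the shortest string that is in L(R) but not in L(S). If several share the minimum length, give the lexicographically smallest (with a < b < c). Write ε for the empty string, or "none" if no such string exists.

The string bb is accepted by R but not by S.
No shorter string lies in the difference, and bb is the lexicographically first length-2 string in L(R) \ L(S).

bb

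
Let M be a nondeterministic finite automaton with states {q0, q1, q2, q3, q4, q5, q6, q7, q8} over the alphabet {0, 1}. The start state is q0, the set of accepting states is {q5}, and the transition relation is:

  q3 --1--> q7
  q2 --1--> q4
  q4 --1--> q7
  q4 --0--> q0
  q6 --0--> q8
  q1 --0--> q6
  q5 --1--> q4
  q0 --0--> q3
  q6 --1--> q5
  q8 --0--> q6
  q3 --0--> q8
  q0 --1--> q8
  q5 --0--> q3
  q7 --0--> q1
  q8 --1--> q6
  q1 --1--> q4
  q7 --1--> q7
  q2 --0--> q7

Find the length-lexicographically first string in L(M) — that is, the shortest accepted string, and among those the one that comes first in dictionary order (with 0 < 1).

101

A breadth-first search from q0 reaches an accepting state first via the path q0 → q8 → q6 → q5 on input 101.
No string of length < 3 is accepted (BFS exhausts all shorter strings without reaching an accepting state), and 101 is the lexicographically least accepting string of length 3.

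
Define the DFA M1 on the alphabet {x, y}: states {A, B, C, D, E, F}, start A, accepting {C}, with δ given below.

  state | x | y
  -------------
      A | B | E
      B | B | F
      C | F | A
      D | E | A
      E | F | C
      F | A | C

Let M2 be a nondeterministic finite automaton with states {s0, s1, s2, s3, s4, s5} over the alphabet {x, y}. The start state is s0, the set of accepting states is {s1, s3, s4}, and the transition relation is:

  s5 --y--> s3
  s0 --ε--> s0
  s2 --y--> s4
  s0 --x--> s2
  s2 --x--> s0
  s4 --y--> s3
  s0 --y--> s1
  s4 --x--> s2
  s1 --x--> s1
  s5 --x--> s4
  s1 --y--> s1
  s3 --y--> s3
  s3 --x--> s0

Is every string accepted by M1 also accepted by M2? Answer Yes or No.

Exploring the product automaton M1 × M2 from the start pair (A, s0), following both machines on each input symbol, reaches 17 state pairs: (A, s0), (B, s2), (E, s1), (B, s0), (F, s4), (F, s1), (C, s1), (A, s2), (C, s3), (A, s1), (E, s4), (F, s0), (A, s3), (B, s1), (F, s2), (E, s3), (C, s4).
M1 accepts in {C} and M2 accepts in {s1, s3, s4}. The reachable pairs whose M1-component is accepting are (C, s1), (C, s3), (C, s4); in each of them the M2-component is accepting too, so the product for L(M1) \ L(M2) (M1-component accepting, M2-component rejecting) has no reachable accepting pair and the difference is empty.
Hence every string in L(M1) is also in L(M2).

Yes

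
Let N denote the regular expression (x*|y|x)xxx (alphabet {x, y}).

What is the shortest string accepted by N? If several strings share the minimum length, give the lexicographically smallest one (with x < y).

By inspection of the expression, no string of length less than 3 matches, and xxx is the lexicographically first match of length 3.

xxx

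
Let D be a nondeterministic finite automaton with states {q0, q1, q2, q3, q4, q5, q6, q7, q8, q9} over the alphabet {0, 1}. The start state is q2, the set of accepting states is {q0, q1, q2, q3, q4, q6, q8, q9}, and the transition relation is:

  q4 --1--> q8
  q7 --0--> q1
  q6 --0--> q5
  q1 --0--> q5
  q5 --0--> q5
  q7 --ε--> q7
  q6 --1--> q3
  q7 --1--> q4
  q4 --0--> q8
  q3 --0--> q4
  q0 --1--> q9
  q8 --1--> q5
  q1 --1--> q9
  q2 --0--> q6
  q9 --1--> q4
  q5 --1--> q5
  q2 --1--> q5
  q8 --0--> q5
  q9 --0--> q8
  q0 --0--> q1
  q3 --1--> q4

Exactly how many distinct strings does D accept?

9

The useful subgraph on states {q2, q3, q4, q6, q8} is acyclic, so L(D) is finite; the longest accepting path visits 5 useful states, giving maximum string length 4.
Counting accepting paths from q2 by length: 1 of length 0, 1 of length 1, 1 of length 2, 2 of length 3, 4 of length 4. Total 9.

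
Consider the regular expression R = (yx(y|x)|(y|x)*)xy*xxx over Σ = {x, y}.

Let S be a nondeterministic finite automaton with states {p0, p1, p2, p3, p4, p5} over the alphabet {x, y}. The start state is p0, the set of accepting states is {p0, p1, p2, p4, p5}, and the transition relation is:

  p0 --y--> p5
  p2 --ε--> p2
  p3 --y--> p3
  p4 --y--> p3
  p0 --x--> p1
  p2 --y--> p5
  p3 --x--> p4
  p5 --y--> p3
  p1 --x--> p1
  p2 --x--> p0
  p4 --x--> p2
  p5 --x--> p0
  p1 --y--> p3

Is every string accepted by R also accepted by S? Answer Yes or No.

Converting the expression R to a DFA (subset construction, then merging equivalent states) gives the minimal DFA with states {r0, r1, r2, r3, r4}, start state r0, accepting states {r4} and transitions r0: x→r1, y→r0; r1: x→r2, y→r1; r2: x→r3, y→r1; r3: x→r4, y→r1; r4: x→r4, y→r1.
Exploring the product automaton R × S from the start pair (r0, p0), following both machines on each input symbol, reaches 17 state pairs: (r0, p0), (r1, p1), (r0, p5), (r2, p1), (r1, p3), (r1, p0), (r0, p3), (r3, p1), (r2, p4), (r1, p5), (r1, p4), (r4, p1), (r3, p2), (r2, p0), (r2, p2), (r4, p0), (r3, p0).
R accepts in {r4} and S accepts in {p0, p1, p2, p4, p5}. The reachable pairs whose R-component is accepting are (r4, p1), (r4, p0); in each of them the S-component is accepting too, so the product for L(R) \ L(S) (R-component accepting, S-component rejecting) has no reachable accepting pair and the difference is empty.
Hence every string in L(R) is also in L(S).

Yes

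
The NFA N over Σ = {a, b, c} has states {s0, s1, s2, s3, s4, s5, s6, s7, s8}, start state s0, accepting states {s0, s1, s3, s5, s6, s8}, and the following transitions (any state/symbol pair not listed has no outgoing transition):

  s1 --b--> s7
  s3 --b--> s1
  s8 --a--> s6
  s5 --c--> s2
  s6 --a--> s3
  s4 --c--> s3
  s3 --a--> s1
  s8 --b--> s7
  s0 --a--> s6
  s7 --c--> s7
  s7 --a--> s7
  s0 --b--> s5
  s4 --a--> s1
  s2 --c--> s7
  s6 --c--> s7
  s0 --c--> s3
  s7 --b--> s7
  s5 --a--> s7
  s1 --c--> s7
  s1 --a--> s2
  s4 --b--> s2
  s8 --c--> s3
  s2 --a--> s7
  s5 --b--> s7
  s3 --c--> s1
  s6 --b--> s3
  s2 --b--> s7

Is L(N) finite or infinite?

The useful states (reachable from s0 and able to reach an accepting state) are {s0, s1, s3, s5, s6}.
Restricted to these states the transition graph has no cycle, so every accepting path has bounded length and L is finite.

finite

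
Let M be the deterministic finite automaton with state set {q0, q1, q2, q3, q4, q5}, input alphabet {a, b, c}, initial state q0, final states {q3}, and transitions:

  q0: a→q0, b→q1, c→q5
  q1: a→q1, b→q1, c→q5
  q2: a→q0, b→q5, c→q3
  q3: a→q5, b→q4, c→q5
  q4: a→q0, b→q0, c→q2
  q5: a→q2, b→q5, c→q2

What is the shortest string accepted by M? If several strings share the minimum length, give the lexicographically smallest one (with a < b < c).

A breadth-first search from q0 reaches an accepting state first via the path q0 → q5 → q2 → q3 on input cac.
No string of length < 3 is accepted (BFS exhausts all shorter strings without reaching an accepting state), and cac is the lexicographically least accepting string of length 3.

cac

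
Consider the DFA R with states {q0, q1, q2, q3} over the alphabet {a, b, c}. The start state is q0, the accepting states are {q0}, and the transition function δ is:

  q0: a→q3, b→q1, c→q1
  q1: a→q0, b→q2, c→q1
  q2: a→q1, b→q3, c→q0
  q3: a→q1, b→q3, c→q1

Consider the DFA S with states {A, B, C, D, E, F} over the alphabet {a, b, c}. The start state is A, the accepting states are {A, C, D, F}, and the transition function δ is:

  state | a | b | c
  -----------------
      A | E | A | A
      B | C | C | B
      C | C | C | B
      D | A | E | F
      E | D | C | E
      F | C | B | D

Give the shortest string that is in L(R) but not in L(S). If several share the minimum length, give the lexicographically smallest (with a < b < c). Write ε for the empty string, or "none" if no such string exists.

ba

The string ba is accepted by R but not by S.
No shorter string lies in the difference, and ba is the lexicographically first length-2 string in L(R) \ L(S).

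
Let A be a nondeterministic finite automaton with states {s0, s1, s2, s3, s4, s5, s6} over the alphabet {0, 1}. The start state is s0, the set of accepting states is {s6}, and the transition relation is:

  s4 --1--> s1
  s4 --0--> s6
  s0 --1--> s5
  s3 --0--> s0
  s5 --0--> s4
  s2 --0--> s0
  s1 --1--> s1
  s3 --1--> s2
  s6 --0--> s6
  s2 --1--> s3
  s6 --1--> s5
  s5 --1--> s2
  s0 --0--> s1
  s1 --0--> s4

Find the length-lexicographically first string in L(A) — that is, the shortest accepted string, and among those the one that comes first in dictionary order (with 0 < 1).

A breadth-first search from s0 reaches an accepting state first via the path s0 → s1 → s4 → s6 on input 000.
No string of length < 3 is accepted (BFS exhausts all shorter strings without reaching an accepting state), and 000 is the lexicographically least accepting string of length 3.

000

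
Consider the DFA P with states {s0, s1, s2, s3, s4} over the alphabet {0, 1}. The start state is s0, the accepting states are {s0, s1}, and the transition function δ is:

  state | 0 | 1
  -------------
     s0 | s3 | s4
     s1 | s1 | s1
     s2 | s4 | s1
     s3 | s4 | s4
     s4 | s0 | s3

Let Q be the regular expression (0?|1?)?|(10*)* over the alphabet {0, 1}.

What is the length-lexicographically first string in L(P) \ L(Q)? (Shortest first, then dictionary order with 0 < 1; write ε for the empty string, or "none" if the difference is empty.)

000

The string 000 is accepted by P but not by Q.
No shorter string lies in the difference, and 000 is the lexicographically first length-3 string in L(P) \ L(Q).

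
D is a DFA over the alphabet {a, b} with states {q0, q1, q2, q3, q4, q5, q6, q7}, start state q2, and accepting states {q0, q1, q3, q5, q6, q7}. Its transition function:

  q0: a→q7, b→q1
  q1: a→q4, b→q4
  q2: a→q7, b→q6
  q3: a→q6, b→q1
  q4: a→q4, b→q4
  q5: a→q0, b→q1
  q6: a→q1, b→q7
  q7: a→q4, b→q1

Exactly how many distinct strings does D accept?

6

The useful subgraph on states {q1, q2, q6, q7} is acyclic, so L(D) is finite; the longest accepting path visits 4 useful states, giving maximum string length 3.
Counting accepting paths from q2 by length: 2 of length 1, 3 of length 2, 1 of length 3. Total 6.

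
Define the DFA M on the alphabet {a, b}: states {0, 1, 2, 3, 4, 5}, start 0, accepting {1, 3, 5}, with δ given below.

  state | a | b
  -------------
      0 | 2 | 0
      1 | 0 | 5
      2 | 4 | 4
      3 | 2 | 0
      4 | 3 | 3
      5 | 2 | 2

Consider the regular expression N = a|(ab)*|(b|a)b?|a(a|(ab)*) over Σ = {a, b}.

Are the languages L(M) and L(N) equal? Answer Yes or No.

The string aaa is accepted by M but rejected by N.
So L(M) ≠ L(N).

No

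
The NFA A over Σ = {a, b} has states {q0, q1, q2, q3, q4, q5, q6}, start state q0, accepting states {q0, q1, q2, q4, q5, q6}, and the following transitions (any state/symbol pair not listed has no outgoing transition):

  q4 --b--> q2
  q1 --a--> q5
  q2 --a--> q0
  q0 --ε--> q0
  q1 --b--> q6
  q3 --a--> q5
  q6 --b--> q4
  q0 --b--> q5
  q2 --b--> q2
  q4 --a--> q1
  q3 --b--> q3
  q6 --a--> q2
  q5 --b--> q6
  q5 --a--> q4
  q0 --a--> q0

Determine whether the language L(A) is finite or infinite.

State q0 is reachable from the start and can reach an accepting state, and it lies on the cycle q0 → q0.
Traversing that cycle any number of times yields accepted strings of unbounded length, so the language is infinite.

infinite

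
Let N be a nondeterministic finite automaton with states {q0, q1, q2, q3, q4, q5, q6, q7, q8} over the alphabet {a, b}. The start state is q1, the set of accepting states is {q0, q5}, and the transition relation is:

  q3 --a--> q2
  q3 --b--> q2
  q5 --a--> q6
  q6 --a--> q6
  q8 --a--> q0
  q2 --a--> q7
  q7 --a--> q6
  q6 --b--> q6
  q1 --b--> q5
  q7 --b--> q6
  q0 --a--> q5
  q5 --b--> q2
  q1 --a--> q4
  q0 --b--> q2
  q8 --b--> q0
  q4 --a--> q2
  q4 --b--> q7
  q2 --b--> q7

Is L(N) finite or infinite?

finite

The useful states (reachable from q1 and able to reach an accepting state) are {q1, q5}.
Restricted to these states the transition graph has no cycle, so every accepting path has bounded length and L is finite.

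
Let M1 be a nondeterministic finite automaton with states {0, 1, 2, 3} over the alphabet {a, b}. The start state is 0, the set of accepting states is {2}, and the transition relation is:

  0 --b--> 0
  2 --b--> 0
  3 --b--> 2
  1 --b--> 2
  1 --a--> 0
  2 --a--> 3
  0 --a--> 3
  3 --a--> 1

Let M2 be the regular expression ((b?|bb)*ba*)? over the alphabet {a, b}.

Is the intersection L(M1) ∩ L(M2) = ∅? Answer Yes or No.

Converting the expression M2 to a DFA (subset construction, then merging equivalent states) gives the minimal DFA with states {r0, r1, r2, r3}, start state r0, accepting states {r0, r2, r3} and transitions r0: a→r1, b→r2; r1: a→r1, b→r1; r2: a→r3, b→r2; r3: a→r3, b→r1.
Exploring the product automaton M1 × M2 from the start pair (0, r0), following both machines on each input symbol, reaches 9 state pairs: (0, r0), (3, r1), (0, r2), (1, r1), (2, r1), (3, r3), (0, r1), (1, r3), (0, r3).
M1 accepts in {2} and M2 accepts in {r0, r2, r3}; no reachable pair has both components accepting, so no string drives both machines to acceptance simultaneously and L(M1) ∩ L(M2) = ∅.
So no string is accepted by both, and the intersection is empty.

Yes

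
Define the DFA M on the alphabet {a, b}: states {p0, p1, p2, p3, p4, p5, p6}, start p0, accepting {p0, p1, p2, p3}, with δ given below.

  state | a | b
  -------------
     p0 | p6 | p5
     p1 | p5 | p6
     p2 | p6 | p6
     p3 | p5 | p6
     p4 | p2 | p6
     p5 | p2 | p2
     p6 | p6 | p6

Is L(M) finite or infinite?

finite

The useful states (reachable from p0 and able to reach an accepting state) are {p0, p2, p5}.
Restricted to these states the transition graph has no cycle, so every accepting path has bounded length and L is finite.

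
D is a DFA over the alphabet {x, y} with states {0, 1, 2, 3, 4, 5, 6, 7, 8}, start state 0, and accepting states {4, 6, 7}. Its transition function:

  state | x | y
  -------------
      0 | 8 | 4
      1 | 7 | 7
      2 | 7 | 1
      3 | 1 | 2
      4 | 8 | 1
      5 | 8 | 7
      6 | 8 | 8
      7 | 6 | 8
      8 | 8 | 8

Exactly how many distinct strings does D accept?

The useful subgraph on states {0, 1, 4, 6, 7} is acyclic, so L(D) is finite; the longest accepting path visits 5 useful states, giving maximum string length 4.
Counting accepting paths from 0 by length: 1 of length 1, 2 of length 3, 2 of length 4. Total 5.

5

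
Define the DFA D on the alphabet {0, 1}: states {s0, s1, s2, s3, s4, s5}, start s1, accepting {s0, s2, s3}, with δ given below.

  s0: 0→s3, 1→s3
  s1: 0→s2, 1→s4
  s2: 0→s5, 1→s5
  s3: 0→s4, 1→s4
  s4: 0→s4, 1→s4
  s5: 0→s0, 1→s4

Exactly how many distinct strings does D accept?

The useful subgraph on states {s0, s1, s2, s3, s5} is acyclic, so L(D) is finite; the longest accepting path visits 5 useful states, giving maximum string length 4.
Counting accepting paths from s1 by length: 1 of length 1, 2 of length 3, 4 of length 4. Total 7.

7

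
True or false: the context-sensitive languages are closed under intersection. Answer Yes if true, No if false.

An LBA keeps a copy of the input on a second track, runs the LBA for L₁, and if that accepts restores the input and runs the LBA for L₂; linear space suffices, so L₁ ∩ L₂ is context-sensitive.
So the context-sensitive languages are closed under intersection.

Yes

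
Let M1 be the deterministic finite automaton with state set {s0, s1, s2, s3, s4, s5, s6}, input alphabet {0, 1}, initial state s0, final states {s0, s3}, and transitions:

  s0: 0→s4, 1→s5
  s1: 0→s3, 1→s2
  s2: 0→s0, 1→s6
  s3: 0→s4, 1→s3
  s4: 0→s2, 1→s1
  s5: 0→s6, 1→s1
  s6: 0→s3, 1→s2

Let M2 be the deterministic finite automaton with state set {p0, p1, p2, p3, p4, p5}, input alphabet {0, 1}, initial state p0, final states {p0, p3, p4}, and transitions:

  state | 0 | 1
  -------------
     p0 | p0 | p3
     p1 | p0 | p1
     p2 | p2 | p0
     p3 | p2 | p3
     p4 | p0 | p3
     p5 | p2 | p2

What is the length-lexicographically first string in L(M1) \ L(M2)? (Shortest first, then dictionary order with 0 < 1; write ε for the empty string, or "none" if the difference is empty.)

The string 010 is accepted by M1 but not by M2.
No shorter string lies in the difference, and 010 is the lexicographically first length-3 string in L(M1) \ L(M2).

010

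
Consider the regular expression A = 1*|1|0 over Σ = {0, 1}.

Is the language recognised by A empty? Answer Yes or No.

The empty string ε matches the expression, so it belongs to L(A).
Since L(A) contains at least one string, it is not empty.

No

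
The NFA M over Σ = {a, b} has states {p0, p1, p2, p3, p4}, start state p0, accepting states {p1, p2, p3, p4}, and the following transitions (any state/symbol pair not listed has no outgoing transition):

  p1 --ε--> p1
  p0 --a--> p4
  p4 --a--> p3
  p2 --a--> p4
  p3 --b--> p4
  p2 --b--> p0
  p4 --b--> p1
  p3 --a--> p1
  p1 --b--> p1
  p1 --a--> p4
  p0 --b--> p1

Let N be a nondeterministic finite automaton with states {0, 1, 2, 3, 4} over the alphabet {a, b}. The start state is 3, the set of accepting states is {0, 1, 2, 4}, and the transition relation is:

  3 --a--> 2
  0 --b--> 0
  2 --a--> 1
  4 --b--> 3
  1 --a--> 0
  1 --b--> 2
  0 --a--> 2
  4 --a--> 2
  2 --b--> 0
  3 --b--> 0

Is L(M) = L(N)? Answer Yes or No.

Exploring the product automaton M × N from the start pair (p0, 3), following both machines on each input symbol, reaches 4 state pairs: (p0, 3), (p4, 2), (p1, 0), (p3, 1).
M accepts in {p1, p2, p3, p4} and N accepts in {0, 1, 2, 4}. In every reachable pair the two components are either both accepting — (p4, 2), (p1, 0), (p3, 1) — or both non-accepting, so no string is accepted by exactly one of the machines: L(M) \ L(N) and L(N) \ L(M) are both empty.
Hence every string is accepted by M iff it is accepted by N, and the two languages coincide.

Yes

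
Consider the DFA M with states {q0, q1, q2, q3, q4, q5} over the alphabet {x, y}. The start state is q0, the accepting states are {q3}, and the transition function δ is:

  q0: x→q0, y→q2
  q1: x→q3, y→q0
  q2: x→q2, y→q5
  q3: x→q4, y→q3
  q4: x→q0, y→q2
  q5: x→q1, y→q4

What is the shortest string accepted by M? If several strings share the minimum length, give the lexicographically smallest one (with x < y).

A breadth-first search from q0 reaches an accepting state first via the path q0 → q2 → q5 → q1 → q3 on input yyxx.
No string of length < 4 is accepted (BFS exhausts all shorter strings without reaching an accepting state), and yyxx is the lexicographically least accepting string of length 4.

yyxx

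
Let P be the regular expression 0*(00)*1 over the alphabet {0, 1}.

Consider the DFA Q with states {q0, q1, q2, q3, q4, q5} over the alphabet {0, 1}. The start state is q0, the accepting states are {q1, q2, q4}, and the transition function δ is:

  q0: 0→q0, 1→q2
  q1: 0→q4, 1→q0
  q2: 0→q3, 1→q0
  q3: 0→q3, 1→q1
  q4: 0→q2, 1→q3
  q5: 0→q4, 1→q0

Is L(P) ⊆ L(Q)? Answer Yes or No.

Converting the expression P to a DFA (subset construction, then merging equivalent states) gives the minimal DFA with states {p0, p1, p2}, start state p0, accepting states {p1} and transitions p0: 0→p0, 1→p1; p1: 0→p2, 1→p2; p2: 0→p2, 1→p2.
Exploring the product automaton P × Q from the start pair (p0, q0), following both machines on each input symbol, reaches 7 state pairs: (p0, q0), (p1, q2), (p2, q3), (p2, q0), (p2, q1), (p2, q2), (p2, q4).
P accepts in {p1} and Q accepts in {q1, q2, q4}. The reachable pairs whose P-component is accepting are (p1, q2); in each of them the Q-component is accepting too, so the product for L(P) \ L(Q) (P-component accepting, Q-component rejecting) has no reachable accepting pair and the difference is empty.
Hence every string in L(P) is also in L(Q).

Yes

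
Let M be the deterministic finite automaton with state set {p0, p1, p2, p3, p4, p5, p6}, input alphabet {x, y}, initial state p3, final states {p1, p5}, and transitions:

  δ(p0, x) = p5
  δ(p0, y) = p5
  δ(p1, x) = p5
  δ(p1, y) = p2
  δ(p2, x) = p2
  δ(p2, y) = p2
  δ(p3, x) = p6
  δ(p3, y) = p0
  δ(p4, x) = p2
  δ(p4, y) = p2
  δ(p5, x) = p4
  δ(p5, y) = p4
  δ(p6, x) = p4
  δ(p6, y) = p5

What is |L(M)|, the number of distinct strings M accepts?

3

The useful subgraph on states {p0, p3, p5, p6} is acyclic, so L(M) is finite; the longest accepting path visits 3 useful states, giving maximum string length 2.
Counting accepting paths from p3 by length: 3 of length 2. Total 3.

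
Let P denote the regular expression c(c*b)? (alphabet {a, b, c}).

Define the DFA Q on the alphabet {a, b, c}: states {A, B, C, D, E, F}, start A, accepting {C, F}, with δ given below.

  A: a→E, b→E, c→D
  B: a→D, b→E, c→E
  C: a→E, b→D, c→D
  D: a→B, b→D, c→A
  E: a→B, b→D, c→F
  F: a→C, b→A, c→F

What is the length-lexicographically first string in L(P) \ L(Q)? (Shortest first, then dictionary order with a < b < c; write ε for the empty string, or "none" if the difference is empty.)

c

The string c is accepted by P but not by Q.
No shorter string lies in the difference, and c is the lexicographically first length-1 string in L(P) \ L(Q).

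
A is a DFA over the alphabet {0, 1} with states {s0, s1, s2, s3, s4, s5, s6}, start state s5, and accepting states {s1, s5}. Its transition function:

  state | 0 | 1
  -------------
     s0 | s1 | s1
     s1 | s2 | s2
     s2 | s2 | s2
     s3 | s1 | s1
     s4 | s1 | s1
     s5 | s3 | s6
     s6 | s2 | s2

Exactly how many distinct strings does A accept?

3

The useful subgraph on states {s1, s3, s5} is acyclic, so L(A) is finite; the longest accepting path visits 3 useful states, giving maximum string length 2.
Counting accepting paths from s5 by length: 1 of length 0, 2 of length 2. Total 3.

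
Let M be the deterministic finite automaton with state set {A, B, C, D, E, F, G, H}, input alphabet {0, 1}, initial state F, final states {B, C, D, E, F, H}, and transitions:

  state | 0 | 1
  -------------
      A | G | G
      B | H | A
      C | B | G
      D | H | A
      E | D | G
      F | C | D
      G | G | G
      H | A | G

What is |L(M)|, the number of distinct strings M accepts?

6

The useful subgraph on states {B, C, D, F, H} is acyclic, so L(M) is finite; the longest accepting path visits 4 useful states, giving maximum string length 3.
Counting accepting paths from F by length: 1 of length 0, 2 of length 1, 2 of length 2, 1 of length 3. Total 6.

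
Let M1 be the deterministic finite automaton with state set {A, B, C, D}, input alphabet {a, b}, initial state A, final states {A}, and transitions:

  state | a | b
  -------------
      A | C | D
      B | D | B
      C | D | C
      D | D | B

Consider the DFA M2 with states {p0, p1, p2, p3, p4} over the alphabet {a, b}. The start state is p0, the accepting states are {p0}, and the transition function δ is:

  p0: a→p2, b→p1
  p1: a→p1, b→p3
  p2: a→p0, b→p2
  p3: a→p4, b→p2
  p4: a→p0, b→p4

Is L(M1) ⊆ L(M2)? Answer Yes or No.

Yes

Exploring the product automaton M1 × M2 from the start pair (A, p0), following both machines on each input symbol, reaches 10 state pairs: (A, p0), (C, p2), (D, p1), (D, p0), (B, p3), (D, p2), (B, p1), (D, p4), (B, p2), (B, p4).
M1 accepts in {A} and M2 accepts in {p0}. The reachable pairs whose M1-component is accepting are (A, p0); in each of them the M2-component is accepting too, so the product for L(M1) \ L(M2) (M1-component accepting, M2-component rejecting) has no reachable accepting pair and the difference is empty.
Hence every string in L(M1) is also in L(M2).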